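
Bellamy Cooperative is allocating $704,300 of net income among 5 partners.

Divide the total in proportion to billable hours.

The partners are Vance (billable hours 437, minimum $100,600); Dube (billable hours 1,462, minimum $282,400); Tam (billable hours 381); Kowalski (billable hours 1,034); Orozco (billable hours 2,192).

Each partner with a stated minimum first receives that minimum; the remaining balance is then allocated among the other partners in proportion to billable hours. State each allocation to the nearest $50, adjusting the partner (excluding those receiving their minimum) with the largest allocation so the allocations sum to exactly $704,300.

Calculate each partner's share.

Vance: $100,600 | Dube: $282,400 | Tam: $33,950 | Kowalski: $92,100 | Orozco: $195,250

Minimums first: Vance $100,600; Dube $282,400. Balance $321,300.
Balance split over remaining billable hours 3,607: Tam 33,938.26 → $33,950; Kowalski 92,105.41 → $92,100; Orozco 195,256.33 → $195,250.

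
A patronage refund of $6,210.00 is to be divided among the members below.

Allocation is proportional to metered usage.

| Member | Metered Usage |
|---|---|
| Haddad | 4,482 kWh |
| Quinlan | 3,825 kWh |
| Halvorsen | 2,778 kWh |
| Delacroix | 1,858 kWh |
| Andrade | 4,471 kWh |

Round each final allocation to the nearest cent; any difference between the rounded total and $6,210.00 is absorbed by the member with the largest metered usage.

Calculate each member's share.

Total metered usage = 4,482 + 3,825 + 2,778 + 1,858 + 4,471 = 17,414.
Unrounded shares: Haddad 1,598.3243; Quinlan 1,364.0318; Halvorsen 990.6615; Delacroix 662.5807; Andrade 1,594.4016.
Rounded to nearest cent: Haddad $1,598.32; Quinlan $1,364.03; Halvorsen $990.66; Delacroix $662.58; Andrade $1,594.40. Sum = $6,209.99.
Difference $6,210.00 − $6,209.99 = +$0.01 applied to largest metered usage (Haddad): Haddad becomes $1,598.33.

Haddad: $1,598.33; Quinlan: $1,364.03; Halvorsen: $990.66; Delacroix: $662.58; Andrade: $1,594.40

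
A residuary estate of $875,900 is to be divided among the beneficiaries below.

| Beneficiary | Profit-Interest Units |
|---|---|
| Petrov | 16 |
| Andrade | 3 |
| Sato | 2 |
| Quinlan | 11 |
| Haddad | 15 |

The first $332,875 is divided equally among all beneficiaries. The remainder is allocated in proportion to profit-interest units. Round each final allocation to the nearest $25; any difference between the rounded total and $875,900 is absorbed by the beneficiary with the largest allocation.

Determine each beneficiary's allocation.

Equal tier: $332,875 ÷ 5 = $66,575 apiece.
Remainder $543,025 by profit-interest units (total 47): Petrov 184,859.57 → $184,850; Andrade 34,661.17 → $34,650; Sato 23,107.45 → $23,100; Quinlan 127,090.96 → $127,100; Haddad 173,305.85 → $173,300.
Rounding difference +$25 on remainder applied to Petrov.
Totals: Petrov $66,575 + $184,875 = $251,450; Andrade $66,575 + $34,650 = $101,225; Sato $66,575 + $23,100 = $89,675; Quinlan $66,575 + $127,100 = $193,675; Haddad $66,575 + $173,300 = $239,875.

Petrov: $251,450 | Andrade: $101,225 | Sato: $89,675 | Quinlan: $193,675 | Haddad: $239,875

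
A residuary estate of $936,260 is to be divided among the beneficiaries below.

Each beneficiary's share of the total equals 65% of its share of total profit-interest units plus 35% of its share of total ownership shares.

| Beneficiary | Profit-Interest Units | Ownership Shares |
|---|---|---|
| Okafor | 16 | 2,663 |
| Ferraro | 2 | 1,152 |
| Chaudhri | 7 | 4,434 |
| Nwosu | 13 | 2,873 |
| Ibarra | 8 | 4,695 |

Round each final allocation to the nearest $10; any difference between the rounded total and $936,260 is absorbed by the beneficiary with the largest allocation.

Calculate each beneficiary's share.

Okafor: $266,840 · Ferraro: $50,330 · Chaudhri: $184,470 · Nwosu: $231,510 · Ibarra: $203,110

Profit-interest units total 46; ownership shares total 15,817.
Composite weights (65% profit-interest units + 35% ownership shares): Okafor 0.2850; Ferraro 0.0538; Chaudhri 0.1970; Nwosu 0.2473; Ibarra 0.2169.
Pro-rata amounts: Okafor 266,847.26; Ferraro 50,326.25; Chaudhri 184,470.37; Nwosu 231,508.69; Ibarra 203,107.43.
Rounded to nearest $10: Okafor $266,850; Ferraro $50,330; Chaudhri $184,470; Nwosu $231,510; Ibarra $203,110. Sum = $936,270.
Difference $936,260 − $936,270 = −$10 applied to largest allocation (Okafor): Okafor becomes $266,840.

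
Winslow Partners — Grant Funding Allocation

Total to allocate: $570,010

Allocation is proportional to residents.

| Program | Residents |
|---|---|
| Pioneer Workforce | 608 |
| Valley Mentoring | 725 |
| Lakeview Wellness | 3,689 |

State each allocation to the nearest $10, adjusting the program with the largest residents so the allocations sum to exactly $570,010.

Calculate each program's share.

Total residents = 608 + 725 + 3,689 = 5,022.
Pro-rata amounts: Pioneer Workforce 69,009.57; Valley Mentoring 82,289.38; Lakeview Wellness 418,711.05.
At nearest $10: Pioneer Workforce $69,010; Valley Mentoring $82,290; Lakeview Wellness $418,710. Sum = $570,010.
Sum already equals the total — no adjustment.

Pioneer Workforce: $69,010 | Valley Mentoring: $82,290 | Lakeview Wellness: $418,710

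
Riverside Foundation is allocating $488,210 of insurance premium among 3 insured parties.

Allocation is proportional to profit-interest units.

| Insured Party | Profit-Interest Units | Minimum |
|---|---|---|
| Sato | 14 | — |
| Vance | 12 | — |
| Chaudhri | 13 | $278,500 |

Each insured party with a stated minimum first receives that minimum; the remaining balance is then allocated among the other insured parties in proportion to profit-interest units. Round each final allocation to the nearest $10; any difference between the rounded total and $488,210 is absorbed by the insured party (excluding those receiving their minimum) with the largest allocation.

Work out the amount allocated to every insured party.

Minimums first: Chaudhri $278,500. Residual $209,710.
Residual split over remaining profit-interest units 26: Sato 112,920.77 → $112,920; Vance 96,789.23 → $96,790.

Sato: $112,920 | Vance: $96,790 | Chaudhri: $278,500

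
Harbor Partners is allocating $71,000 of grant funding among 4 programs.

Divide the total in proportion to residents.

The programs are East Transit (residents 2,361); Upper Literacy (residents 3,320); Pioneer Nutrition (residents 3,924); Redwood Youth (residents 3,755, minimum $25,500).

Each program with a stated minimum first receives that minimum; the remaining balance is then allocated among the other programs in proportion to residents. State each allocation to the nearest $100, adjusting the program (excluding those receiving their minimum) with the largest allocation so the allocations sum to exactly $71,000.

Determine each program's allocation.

Fund the minimums — Redwood Youth $25,500. Remaining pool $45,500.
Remaining pool split over remaining residents 9,605: East Transit 11,184.33 → $11,200; Upper Literacy 15,727.23 → $15,700; Pioneer Nutrition 18,588.44 → $18,600.

East Transit: $11,200 | Upper Literacy: $15,700 | Pioneer Nutrition: $18,600 | Redwood Youth: $25,500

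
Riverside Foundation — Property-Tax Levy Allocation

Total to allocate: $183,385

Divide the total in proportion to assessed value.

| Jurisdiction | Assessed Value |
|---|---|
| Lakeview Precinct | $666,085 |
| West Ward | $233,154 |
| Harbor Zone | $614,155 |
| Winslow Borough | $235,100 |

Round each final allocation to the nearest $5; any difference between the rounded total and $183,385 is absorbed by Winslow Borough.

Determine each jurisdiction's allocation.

Lakeview Precinct: $69,860 | West Ward: $24,455 | Harbor Zone: $64,415 | Winslow Borough: $24,655

Assessed value total: 1,748,494.
Pro-rata amounts: Lakeview Precinct 666,085/1,748,494 × $183,385 = 69,860.12; West Ward 233,154/1,748,494 × $183,385 = 24,453.58; Harbor Zone 614,155/1,748,494 × $183,385 = 64,413.61; Winslow Borough 235,100/1,748,494 × $183,385 = 24,657.68.
After rounding ($5): Lakeview Precinct $69,860; West Ward $24,455; Harbor Zone $64,415; Winslow Borough $24,660. Sum = $183,390.
Difference $183,385 − $183,390 = −$5 applied to Winslow Borough: Winslow Borough becomes $24,655.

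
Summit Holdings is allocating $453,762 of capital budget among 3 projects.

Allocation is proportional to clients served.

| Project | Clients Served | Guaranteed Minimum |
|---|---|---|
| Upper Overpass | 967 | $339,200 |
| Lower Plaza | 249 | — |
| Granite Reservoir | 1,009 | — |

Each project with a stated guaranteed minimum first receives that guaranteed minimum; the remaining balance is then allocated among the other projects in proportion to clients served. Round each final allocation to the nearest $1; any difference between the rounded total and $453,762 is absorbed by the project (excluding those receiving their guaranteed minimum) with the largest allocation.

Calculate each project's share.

Minimums first: Upper Overpass $339,200. Remaining pool $114,562.
Remaining pool split over remaining clients served 1,258: Lower Plaza 22,675.63 → $22,676; Granite Reservoir 91,886.37 → $91,886.

Upper Overpass: $339,200; Lower Plaza: $22,676; Granite Reservoir: $91,886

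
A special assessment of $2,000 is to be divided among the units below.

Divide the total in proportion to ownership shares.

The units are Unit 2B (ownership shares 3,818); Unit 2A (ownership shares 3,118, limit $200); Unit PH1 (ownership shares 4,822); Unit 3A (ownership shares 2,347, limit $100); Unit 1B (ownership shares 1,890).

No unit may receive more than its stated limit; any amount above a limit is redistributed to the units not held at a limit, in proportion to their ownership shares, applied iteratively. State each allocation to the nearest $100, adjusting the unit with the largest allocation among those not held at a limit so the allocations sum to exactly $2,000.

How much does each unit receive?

Total ownership shares = 15,995.
Pro-rata shares before constraints: Unit 2B 477.40; Unit 2A 389.87; Unit PH1 602.94; Unit 3A 293.47; Unit 1B 236.32.
Capped: Unit 2A ($200), Unit 3A ($100); remaining pool $1,700 reallocated over remaining ownership shares 10,530.
Redistributed shares: Unit 2B 616.39 → $600; Unit PH1 778.48 → $800; Unit 1B 305.13 → $300.

Unit 2B: $600; Unit 2A: $200; Unit PH1: $800; Unit 3A: $100; Unit 1B: $300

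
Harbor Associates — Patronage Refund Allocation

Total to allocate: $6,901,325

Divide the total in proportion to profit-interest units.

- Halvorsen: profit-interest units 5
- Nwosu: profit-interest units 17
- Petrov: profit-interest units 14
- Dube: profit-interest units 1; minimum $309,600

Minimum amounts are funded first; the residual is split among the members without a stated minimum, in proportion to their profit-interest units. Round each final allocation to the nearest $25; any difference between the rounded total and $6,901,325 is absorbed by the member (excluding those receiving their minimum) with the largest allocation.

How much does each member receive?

Fund the minimums — Dube $309,600. Remaining pool $6,591,725.
Remaining pool split over remaining profit-interest units 36: Halvorsen 915,517.36 → $915,525; Nwosu 3,112,759.03 → $3,112,750; Petrov 2,563,448.61 → $2,563,450.

Halvorsen: $915,525 | Nwosu: $3,112,750 | Petrov: $2,563,450 | Dube: $309,600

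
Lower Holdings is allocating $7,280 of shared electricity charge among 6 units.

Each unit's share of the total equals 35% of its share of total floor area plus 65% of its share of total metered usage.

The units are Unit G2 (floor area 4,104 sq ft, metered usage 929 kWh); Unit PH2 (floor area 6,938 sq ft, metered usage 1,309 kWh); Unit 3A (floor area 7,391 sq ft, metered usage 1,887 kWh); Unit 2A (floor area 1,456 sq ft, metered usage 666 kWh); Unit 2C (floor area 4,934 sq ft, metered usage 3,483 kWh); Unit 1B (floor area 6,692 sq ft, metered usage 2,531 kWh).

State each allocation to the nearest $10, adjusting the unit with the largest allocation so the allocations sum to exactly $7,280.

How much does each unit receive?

Floor area total 31,515; metered usage total 10,805.
Composite weights (35% floor area + 65% metered usage): Unit G2 0.1015; Unit PH2 0.1558; Unit 3A 0.1956; Unit 2A 0.0562; Unit 2C 0.2643; Unit 1B 0.2266.
Raw shares: Unit G2 738.66; Unit PH2 1,134.21; Unit 3A 1,423.97; Unit 2A 409.39; Unit 2C 1,924.28; Unit 1B 1,649.49.
Rounded to nearest $10: Unit G2 $740; Unit PH2 $1,130; Unit 3A $1,420; Unit 2A $410; Unit 2C $1,920; Unit 1B $1,650. Sum = $7,270.
Difference $7,280 − $7,270 = +$10 applied to largest allocation (Unit 2C): Unit 2C becomes $1,930.

Unit G2: $740; Unit PH2: $1,130; Unit 3A: $1,420; Unit 2A: $410; Unit 2C: $1,930; Unit 1B: $1,650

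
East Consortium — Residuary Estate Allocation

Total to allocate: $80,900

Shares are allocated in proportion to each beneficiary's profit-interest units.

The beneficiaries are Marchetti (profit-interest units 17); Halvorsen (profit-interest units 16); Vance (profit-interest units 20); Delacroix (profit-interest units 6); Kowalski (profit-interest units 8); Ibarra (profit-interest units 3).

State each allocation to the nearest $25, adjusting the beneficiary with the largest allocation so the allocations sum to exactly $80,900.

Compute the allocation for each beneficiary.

Marchetti: $19,650; Halvorsen: $18,500; Vance: $23,100; Delacroix: $6,925; Kowalski: $9,250; Ibarra: $3,475

Profit-interest units total: 70.
Proportional shares: Marchetti 17/70 × $80,900 = 19,647.14; Halvorsen 16/70 × $80,900 = 18,491.43; Vance 20/70 × $80,900 = 23,114.29; Delacroix 6/70 × $80,900 = 6,934.29; Kowalski 8/70 × $80,900 = 9,245.71; Ibarra 3/70 × $80,900 = 3,467.14.
At nearest $25: Marchetti $19,650; Halvorsen $18,500; Vance $23,125; Delacroix $6,925; Kowalski $9,250; Ibarra $3,475. Sum = $80,925.
Difference $80,900 − $80,925 = −$25 applied to largest allocation (Vance): Vance becomes $23,100.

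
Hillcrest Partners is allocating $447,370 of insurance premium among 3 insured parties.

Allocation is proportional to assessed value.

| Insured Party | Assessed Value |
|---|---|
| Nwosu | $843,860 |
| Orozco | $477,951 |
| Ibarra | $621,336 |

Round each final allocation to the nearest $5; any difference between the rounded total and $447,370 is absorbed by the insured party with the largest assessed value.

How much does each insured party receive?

Nwosu: $194,280 | Orozco: $110,040 | Ibarra: $143,050

Combined assessed value = 843,860 + 477,951 + 621,336 = 1,943,147.
Raw shares: Nwosu 194,281.57; Orozco 110,038.48; Ibarra 143,049.95.
Rounded to nearest $5: Nwosu $194,280; Orozco $110,040; Ibarra $143,050. Sum = $447,370.
No rounding difference to absorb.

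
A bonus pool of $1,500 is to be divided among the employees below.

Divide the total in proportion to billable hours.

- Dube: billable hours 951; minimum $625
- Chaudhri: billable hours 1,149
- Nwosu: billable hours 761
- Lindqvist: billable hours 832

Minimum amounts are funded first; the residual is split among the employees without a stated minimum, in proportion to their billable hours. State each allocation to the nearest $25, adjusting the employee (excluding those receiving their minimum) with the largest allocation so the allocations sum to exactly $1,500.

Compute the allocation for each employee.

Dube: $625 | Chaudhri: $350 | Nwosu: $250 | Lindqvist: $275

Minimums first: Dube $625. Balance $875.
Balance split over remaining billable hours 2,742: Chaudhri 366.66 → $375; Nwosu 242.84 → $250; Lindqvist 265.50 → $275.
Rounding difference −$25 applied to Chaudhri → $350.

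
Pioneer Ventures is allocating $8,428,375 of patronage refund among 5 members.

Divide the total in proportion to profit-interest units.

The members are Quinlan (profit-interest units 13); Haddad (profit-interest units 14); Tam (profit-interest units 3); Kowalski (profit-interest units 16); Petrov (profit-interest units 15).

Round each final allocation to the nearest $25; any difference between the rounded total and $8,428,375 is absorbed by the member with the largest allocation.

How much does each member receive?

Quinlan: $1,796,200; Haddad: $1,934,375; Tam: $414,500; Kowalski: $2,210,750; Petrov: $2,072,550

Profit-interest units total: 61.
Pro-rata amounts: Quinlan 13/61 × $8,428,375 = 1,796,211.07; Haddad 14/61 × $8,428,375 = 1,934,381.15; Tam 3/61 × $8,428,375 = 414,510.25; Kowalski 16/61 × $8,428,375 = 2,210,721.31; Petrov 15/61 × $8,428,375 = 2,072,551.23.
At nearest $25: Quinlan $1,796,200; Haddad $1,934,375; Tam $414,500; Kowalski $2,210,725; Petrov $2,072,550. Sum = $8,428,350.
Difference $8,428,375 − $8,428,350 = +$25 applied to largest allocation (Kowalski): Kowalski becomes $2,210,750.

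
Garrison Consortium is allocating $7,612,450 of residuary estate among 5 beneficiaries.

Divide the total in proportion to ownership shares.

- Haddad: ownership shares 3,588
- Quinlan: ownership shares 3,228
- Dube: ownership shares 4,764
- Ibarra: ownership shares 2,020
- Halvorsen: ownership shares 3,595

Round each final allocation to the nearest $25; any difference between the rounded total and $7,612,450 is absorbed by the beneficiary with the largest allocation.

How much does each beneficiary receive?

Combined ownership shares = 17,195.
Proportional shares: Haddad 3,588/17,195 × $7,612,450 = 1,588,454.24; Quinlan 3,228/17,195 × $7,612,450 = 1,429,077.56; Dube 4,764/17,195 × $7,612,450 = 2,109,084.72; Ibarra 2,020/17,195 × $7,612,450 = 894,280.26; Halvorsen 3,595/17,195 × $7,612,450 = 1,591,553.23.
Rounded to nearest $25: Haddad $1,588,450; Quinlan $1,429,075; Dube $2,109,075; Ibarra $894,275; Halvorsen $1,591,550. Sum = $7,612,425.
Difference $7,612,450 − $7,612,425 = +$25 applied to largest allocation (Dube): Dube becomes $2,109,100.

Haddad: $1,588,450; Quinlan: $1,429,075; Dube: $2,109,100; Ibarra: $894,275; Halvorsen: $1,591,550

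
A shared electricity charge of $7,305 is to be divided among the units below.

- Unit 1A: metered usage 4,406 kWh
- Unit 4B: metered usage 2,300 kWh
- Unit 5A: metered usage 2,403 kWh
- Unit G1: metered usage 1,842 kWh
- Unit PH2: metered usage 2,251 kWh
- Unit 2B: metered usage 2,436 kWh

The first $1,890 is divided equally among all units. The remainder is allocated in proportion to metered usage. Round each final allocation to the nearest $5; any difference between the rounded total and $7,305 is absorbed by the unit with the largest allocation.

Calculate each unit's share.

Unit 1A: $1,840 · Unit 4B: $1,110 · Unit 5A: $1,145 · Unit G1: $955 · Unit PH2: $1,095 · Unit 2B: $1,160

Equal tier: $1,890 ÷ 6 = $315 apiece.
Remainder $5,415 by metered usage (total 15,638): Unit 1A 1,525.67 → $1,525; Unit 4B 796.43 → $795; Unit 5A 832.09 → $830; Unit G1 637.83 → $640; Unit PH2 779.46 → $780; Unit 2B 843.52 → $845.
Totals: Unit 1A $315 + $1,525 = $1,840; Unit 4B $315 + $795 = $1,110; Unit 5A $315 + $830 = $1,145; Unit G1 $315 + $640 = $955; Unit PH2 $315 + $780 = $1,095; Unit 2B $315 + $845 = $1,160.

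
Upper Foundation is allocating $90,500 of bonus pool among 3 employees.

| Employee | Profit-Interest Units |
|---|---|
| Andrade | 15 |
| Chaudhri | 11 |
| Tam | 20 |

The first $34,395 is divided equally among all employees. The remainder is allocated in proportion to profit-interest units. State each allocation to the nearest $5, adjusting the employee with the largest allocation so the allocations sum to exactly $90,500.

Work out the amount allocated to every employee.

Andrade: $29,760 | Chaudhri: $24,880 | Tam: $35,860

Equal tier: $34,395 ÷ 3 = $11,465 apiece.
Remainder $56,105 by profit-interest units (total 46): Andrade 18,295.11 → $18,295; Chaudhri 13,416.41 → $13,415; Tam 24,393.48 → $24,395.
Totals: Andrade $11,465 + $18,295 = $29,760; Chaudhri $11,465 + $13,415 = $24,880; Tam $11,465 + $24,395 = $35,860.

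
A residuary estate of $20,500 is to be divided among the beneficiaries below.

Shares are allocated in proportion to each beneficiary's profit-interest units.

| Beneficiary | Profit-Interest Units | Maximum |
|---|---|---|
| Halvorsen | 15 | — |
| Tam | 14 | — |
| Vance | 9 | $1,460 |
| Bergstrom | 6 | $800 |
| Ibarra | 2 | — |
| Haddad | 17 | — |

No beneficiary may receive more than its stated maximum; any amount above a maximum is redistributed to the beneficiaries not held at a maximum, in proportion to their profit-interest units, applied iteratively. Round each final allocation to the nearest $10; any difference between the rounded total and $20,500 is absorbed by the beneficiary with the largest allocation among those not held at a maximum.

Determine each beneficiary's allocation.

Halvorsen: $5,700 | Tam: $5,320 | Vance: $1,460 | Bergstrom: $800 | Ibarra: $760 | Haddad: $6,460

Sum of profit-interest units: 63.
Pro-rata shares before constraints: Halvorsen 4,880.95; Tam 4,555.56; Vance 2,928.57; Bergstrom 1,952.38; Ibarra 650.79; Haddad 5,531.75.
Cap binds for Vance ($1,460), Bergstrom ($800); residual $18,240 reallocated over remaining profit-interest units 48.
Remaining shares: Halvorsen 5,700.00 → $5,700; Tam 5,320.00 → $5,320; Ibarra 760.00 → $760; Haddad 6,460.00 → $6,460.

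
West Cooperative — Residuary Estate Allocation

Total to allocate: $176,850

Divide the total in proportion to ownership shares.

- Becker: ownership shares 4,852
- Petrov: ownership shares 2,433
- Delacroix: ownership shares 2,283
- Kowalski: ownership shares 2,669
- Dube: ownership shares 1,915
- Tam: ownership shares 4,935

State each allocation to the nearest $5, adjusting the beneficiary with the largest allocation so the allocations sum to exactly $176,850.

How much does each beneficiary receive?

Becker: $44,955; Petrov: $22,545; Delacroix: $21,155; Kowalski: $24,730; Dube: $17,745; Tam: $45,720

Total ownership shares = 19,087.
Unrounded shares: Becker 4,852/19,087 × $176,850 = 44,956.05; Petrov 2,433/19,087 × $176,850 = 22,542.89; Delacroix 2,283/19,087 × $176,850 = 21,153.06; Kowalski 2,669/19,087 × $176,850 = 24,729.54; Dube 1,915/19,087 × $176,850 = 17,743.37; Tam 4,935/19,087 × $176,850 = 45,725.09.
After rounding ($5): Becker $44,955; Petrov $22,545; Delacroix $21,155; Kowalski $24,730; Dube $17,745; Tam $45,725. Sum = $176,855.
Difference $176,850 − $176,855 = −$5 applied to largest allocation (Tam): Tam becomes $45,720.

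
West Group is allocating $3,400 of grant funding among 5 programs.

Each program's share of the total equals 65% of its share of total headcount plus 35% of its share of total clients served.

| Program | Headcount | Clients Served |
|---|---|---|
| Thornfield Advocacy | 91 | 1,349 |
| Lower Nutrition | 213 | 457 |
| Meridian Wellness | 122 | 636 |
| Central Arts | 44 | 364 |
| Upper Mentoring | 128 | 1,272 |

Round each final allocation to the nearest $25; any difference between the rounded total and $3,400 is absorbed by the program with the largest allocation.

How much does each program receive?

Thornfield Advocacy: $725 | Lower Nutrition: $925 | Meridian Wellness: $625 | Central Arts: $275 | Upper Mentoring: $850

Totals — headcount 598, clients served 4,078.
Composite weights (65% headcount + 35% clients served): Thornfield Advocacy 0.2147; Lower Nutrition 0.2707; Meridian Wellness 0.1872; Central Arts 0.0791; Upper Mentoring 0.2483.
Unrounded shares: Thornfield Advocacy 729.96; Lower Nutrition 920.53; Meridian Wellness 636.46; Central Arts 268.83; Upper Mentoring 844.23.
After rounding ($25): Thornfield Advocacy $725; Lower Nutrition $925; Meridian Wellness $625; Central Arts $275; Upper Mentoring $850. Sum = $3,400.
No rounding difference to absorb.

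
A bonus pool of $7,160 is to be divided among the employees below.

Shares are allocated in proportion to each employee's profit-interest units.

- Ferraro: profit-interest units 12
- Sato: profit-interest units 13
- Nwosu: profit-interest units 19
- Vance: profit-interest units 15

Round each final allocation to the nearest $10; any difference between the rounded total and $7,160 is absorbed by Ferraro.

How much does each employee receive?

Ferraro: $1,450 | Sato: $1,580 | Nwosu: $2,310 | Vance: $1,820

Combined profit-interest units = 59.
Pro-rata amounts: Ferraro 12/59 × $7,160 = 1,456.27; Sato 13/59 × $7,160 = 1,577.63; Nwosu 19/59 × $7,160 = 2,305.76; Vance 15/59 × $7,160 = 1,820.34.
At nearest $10: Ferraro $1,460; Sato $1,580; Nwosu $2,310; Vance $1,820. Sum = $7,170.
Difference $7,160 − $7,170 = −$10 applied to Ferraro: Ferraro becomes $1,450.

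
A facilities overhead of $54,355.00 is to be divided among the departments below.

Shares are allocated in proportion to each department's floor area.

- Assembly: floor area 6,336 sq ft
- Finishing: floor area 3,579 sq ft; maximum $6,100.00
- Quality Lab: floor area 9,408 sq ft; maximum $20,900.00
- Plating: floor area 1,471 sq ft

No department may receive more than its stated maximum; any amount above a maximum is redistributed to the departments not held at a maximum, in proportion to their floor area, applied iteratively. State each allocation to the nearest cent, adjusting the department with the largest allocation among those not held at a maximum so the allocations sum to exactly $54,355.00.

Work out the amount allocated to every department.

Total floor area = 20,794.
Unconstrained shares: Assembly 16,562.1468; Finishing 9,355.4172; Quality Lab 24,592.2785; Plating 3,845.1575.
Held at cap: Finishing ($6,100.00), Quality Lab ($20,900.00); remaining pool $27,355.00 reallocated over remaining floor area 7,807.
Redistributed shares: Assembly 22,200.7532 → $22,200.75; Plating 5,154.2468 → $5,154.25.

Assembly: $22,200.75 · Finishing: $6,100.00 · Quality Lab: $20,900.00 · Plating: $5,154.25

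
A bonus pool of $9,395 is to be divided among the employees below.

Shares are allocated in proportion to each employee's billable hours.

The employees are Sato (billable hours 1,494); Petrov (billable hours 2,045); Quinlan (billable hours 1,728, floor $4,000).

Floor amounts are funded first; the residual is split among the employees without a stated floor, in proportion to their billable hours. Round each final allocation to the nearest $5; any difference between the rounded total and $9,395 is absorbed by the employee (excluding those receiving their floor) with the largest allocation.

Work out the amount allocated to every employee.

Sato: $2,280; Petrov: $3,115; Quinlan: $4,000

Minimums first: Quinlan $4,000. Balance $5,395.
Balance split over remaining billable hours 3,539: Sato 2,277.52 → $2,280; Petrov 3,117.48 → $3,115.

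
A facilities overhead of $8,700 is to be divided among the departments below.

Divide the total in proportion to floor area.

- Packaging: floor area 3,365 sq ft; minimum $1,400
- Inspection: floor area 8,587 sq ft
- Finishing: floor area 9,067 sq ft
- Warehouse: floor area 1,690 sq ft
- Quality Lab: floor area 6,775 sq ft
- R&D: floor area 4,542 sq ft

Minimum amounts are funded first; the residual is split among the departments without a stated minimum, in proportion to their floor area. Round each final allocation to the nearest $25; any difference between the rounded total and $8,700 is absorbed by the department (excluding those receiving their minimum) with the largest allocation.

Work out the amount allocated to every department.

Packaging: $1,400 · Inspection: $2,050 · Finishing: $2,150 · Warehouse: $400 · Quality Lab: $1,625 · R&D: $1,075

Minimums first: Packaging $1,400. Residual $7,300.
Residual split over remaining floor area 30,661: Inspection 2,044.46 → $2,050; Finishing 2,158.74 → $2,150; Warehouse 402.37 → $400; Quality Lab 1,613.04 → $1,625; R&D 1,081.39 → $1,075.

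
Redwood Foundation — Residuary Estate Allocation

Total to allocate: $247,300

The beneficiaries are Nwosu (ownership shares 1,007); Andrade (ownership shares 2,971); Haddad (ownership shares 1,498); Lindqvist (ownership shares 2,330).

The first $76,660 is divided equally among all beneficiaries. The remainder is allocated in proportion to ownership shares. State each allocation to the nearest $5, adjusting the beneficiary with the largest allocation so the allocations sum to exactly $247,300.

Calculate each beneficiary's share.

$76,660 shared equally gives $19,165 per beneficiary.
Remainder $170,640 by ownership shares (total 7,806): Nwosu 22,013.13 → $22,015; Andrade 64,946.38 → $64,945; Haddad 32,746.44 → $32,745; Lindqvist 50,934.05 → $50,935.
Totals: Nwosu $19,165 + $22,015 = $41,180; Andrade $19,165 + $64,945 = $84,110; Haddad $19,165 + $32,745 = $51,910; Lindqvist $19,165 + $50,935 = $70,100.

Nwosu: $41,180; Andrade: $84,110; Haddad: $51,910; Lindqvist: $70,100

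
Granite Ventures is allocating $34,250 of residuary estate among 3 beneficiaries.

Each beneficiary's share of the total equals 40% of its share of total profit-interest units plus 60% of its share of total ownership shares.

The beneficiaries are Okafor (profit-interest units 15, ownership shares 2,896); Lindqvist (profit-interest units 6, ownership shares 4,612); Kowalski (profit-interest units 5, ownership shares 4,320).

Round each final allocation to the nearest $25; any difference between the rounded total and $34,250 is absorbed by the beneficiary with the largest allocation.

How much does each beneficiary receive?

Okafor: $12,925 · Lindqvist: $11,175 · Kowalski: $10,150

Profit-interest units total 26; ownership shares total 11,828.
Blended shares (40% profit-interest units + 60% ownership shares): Okafor 0.3777; Lindqvist 0.3263; Kowalski 0.2961.
Proportional shares: Okafor 12,935.36; Lindqvist 11,174.44; Kowalski 10,140.20.
After rounding ($25): Okafor $12,925; Lindqvist $11,175; Kowalski $10,150. Sum = $34,250.
Sum already equals the total — no adjustment.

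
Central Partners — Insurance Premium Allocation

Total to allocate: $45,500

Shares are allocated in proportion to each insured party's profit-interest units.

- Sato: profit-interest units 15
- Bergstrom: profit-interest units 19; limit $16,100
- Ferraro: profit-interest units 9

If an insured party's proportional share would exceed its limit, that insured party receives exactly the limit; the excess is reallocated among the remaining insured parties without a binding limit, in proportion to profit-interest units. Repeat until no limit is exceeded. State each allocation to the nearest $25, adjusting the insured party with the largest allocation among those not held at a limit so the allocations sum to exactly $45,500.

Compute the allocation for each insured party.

Total profit-interest units = 43.
Pro-rata shares before constraints: Sato 15,872.09; Bergstrom 20,104.65; Ferraro 9,523.26.
Capped: Bergstrom ($16,100); remaining pool $29,400 reallocated over remaining profit-interest units 24.
Remaining shares: Sato 18,375.00 → $18,375; Ferraro 11,025.00 → $11,025.

Sato: $18,375; Bergstrom: $16,100; Ferraro: $11,025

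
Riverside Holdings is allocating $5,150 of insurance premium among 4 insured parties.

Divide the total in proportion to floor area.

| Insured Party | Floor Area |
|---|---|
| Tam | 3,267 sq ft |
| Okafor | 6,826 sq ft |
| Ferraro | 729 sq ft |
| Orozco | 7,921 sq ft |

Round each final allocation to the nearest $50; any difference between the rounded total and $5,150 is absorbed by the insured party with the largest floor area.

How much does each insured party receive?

Combined floor area = 18,743.
Proportional shares: Tam 3,267/18,743 × $5,150 = 897.67; Okafor 6,826/18,743 × $5,150 = 1,875.57; Ferraro 729/18,743 × $5,150 = 200.31; Orozco 7,921/18,743 × $5,150 = 2,176.45.
Rounded to nearest $50: Tam $900; Okafor $1,900; Ferraro $200; Orozco $2,200. Sum = $5,200.
Difference $5,150 − $5,200 = −$50 applied to largest floor area (Orozco): Orozco becomes $2,150.

Tam: $900 · Okafor: $1,900 · Ferraro: $200 · Orozco: $2,150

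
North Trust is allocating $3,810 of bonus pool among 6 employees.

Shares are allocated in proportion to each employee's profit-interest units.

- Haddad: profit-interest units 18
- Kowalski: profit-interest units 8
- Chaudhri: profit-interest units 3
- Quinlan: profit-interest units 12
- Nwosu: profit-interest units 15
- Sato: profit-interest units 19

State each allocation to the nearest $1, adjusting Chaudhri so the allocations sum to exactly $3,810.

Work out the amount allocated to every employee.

Sum of profit-interest units: 75.
Proportional shares: Haddad 18/75 × $3,810 = 914.40; Kowalski 8/75 × $3,810 = 406.40; Chaudhri 3/75 × $3,810 = 152.40; Quinlan 12/75 × $3,810 = 609.60; Nwosu 15/75 × $3,810 = 762.00; Sato 19/75 × $3,810 = 965.20.
Rounded to nearest $1: Haddad $914; Kowalski $406; Chaudhri $152; Quinlan $610; Nwosu $762; Sato $965. Sum = $3,809.
Difference $3,810 − $3,809 = +$1 applied to Chaudhri: Chaudhri becomes $153.

Haddad: $914 · Kowalski: $406 · Chaudhri: $153 · Quinlan: $610 · Nwosu: $762 · Sato: $965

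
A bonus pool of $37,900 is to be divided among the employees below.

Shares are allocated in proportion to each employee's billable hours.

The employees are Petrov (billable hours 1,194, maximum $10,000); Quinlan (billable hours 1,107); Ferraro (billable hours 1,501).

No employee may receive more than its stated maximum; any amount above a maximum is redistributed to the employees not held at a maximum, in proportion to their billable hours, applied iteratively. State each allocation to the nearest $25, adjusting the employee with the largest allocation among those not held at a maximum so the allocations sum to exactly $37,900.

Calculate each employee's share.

Combined billable hours = 3,802.
Proportional shares (ignoring caps): Petrov 11,902.31; Quinlan 11,035.06; Ferraro 14,962.62.
Capped: Petrov ($10,000); residual $27,900 reallocated over remaining billable hours 2,608.
Shares after redistribution: Quinlan 11,842.52 → $11,850; Ferraro 16,057.48 → $16,050.

Petrov: $10,000 | Quinlan: $11,850 | Ferraro: $16,050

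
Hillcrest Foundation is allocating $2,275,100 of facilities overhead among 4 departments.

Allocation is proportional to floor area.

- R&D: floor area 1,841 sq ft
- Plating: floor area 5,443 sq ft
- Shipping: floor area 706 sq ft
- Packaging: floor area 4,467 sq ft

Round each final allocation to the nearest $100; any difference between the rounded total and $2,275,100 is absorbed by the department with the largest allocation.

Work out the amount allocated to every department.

Combined floor area = 12,457.
Unrounded shares: R&D 1,841/12,457 × $2,275,100 = 336,233.37; Plating 5,443/12,457 × $2,275,100 = 994,089.21; Shipping 706/12,457 × $2,275,100 = 128,941.21; Packaging 4,467/12,457 × $2,275,100 = 815,836.21.
At nearest $100: R&D $336,200; Plating $994,100; Shipping $128,900; Packaging $815,800. Sum = $2,275,000.
Difference $2,275,100 − $2,275,000 = +$100 applied to largest allocation (Plating): Plating becomes $994,200.

R&D: $336,200 | Plating: $994,200 | Shipping: $128,900 | Packaging: $815,800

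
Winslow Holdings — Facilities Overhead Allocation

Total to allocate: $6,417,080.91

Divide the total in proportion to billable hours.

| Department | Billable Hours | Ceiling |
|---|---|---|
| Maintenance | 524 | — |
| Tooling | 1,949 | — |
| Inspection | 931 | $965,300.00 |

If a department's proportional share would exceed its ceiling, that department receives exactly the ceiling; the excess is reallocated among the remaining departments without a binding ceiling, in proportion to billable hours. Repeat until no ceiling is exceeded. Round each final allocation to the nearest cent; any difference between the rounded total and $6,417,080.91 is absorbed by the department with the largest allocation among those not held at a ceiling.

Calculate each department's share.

Maintenance: $1,155,169.11 | Tooling: $4,296,611.80 | Inspection: $965,300.00

Combined billable hours = 3,404.
Proportional shares (ignoring caps): Maintenance 987,823.2658; Tooling 3,674,174.7043; Inspection 1,755,082.9398.
Held at cap: Inspection ($965,300.00); residual $5,451,780.91 reallocated over remaining billable hours 2,473.
Shares after redistribution: Maintenance 1,155,169.1051 → $1,155,169.11; Tooling 4,296,611.8049 → $4,296,611.80.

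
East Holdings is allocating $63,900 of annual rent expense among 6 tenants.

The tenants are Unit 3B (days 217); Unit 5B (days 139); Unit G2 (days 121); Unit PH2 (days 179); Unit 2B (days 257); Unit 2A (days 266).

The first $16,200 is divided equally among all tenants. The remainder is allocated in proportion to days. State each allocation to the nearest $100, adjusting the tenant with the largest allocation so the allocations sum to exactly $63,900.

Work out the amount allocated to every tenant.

$16,200 shared equally gives $2,700 per tenant.
Remainder $47,700 by days (total 1,179): Unit 3B 8,779.39 → $8,800; Unit 5B 5,623.66 → $5,600; Unit G2 4,895.42 → $4,900; Unit PH2 7,241.98 → $7,200; Unit 2B 10,397.71 → $10,400; Unit 2A 10,761.83 → $10,800.
Totals: Unit 3B $2,700 + $8,800 = $11,500; Unit 5B $2,700 + $5,600 = $8,300; Unit G2 $2,700 + $4,900 = $7,600; Unit PH2 $2,700 + $7,200 = $9,900; Unit 2B $2,700 + $10,400 = $13,100; Unit 2A $2,700 + $10,800 = $13,500.

Unit 3B: $11,500 | Unit 5B: $8,300 | Unit G2: $7,600 | Unit PH2: $9,900 | Unit 2B: $13,100 | Unit 2A: $13,500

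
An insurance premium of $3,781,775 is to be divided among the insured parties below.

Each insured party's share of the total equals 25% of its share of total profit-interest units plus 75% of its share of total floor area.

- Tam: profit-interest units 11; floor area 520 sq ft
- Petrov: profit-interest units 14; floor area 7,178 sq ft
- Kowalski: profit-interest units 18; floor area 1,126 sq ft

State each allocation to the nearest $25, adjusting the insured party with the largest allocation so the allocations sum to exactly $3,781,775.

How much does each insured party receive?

Totals — profit-interest units 43, floor area 8,824.
Composite weights (25% profit-interest units + 75% floor area): Tam 0.1082; Petrov 0.6915; Kowalski 0.2004.
Proportional shares: Tam 409,003.24; Petrov 2,615,070.22; Kowalski 757,701.53.
Rounded to nearest $25: Tam $409,000; Petrov $2,615,075; Kowalski $757,700. Sum = $3,781,775.
No rounding difference to absorb.

Tam: $409,000 | Petrov: $2,615,075 | Kowalski: $757,700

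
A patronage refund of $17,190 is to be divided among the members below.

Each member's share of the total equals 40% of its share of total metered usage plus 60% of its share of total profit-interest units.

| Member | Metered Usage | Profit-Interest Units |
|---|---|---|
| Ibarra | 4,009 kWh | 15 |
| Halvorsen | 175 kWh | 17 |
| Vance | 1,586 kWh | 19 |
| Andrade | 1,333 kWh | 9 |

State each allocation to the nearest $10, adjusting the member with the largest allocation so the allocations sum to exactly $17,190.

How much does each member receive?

Totals — metered usage 7,103, profit-interest units 60.
Blended shares (40% metered usage + 60% profit-interest units): Ibarra 0.3758; Halvorsen 0.1799; Vance 0.2793; Andrade 0.1651.
Unrounded shares: Ibarra 6,459.38; Halvorsen 3,091.71; Vance 4,801.41; Andrade 2,837.50.
Rounded to nearest $10: Ibarra $6,460; Halvorsen $3,090; Vance $4,800; Andrade $2,840. Sum = $17,190.
Rounded total matches; no reconciliation needed.

Ibarra: $6,460 | Halvorsen: $3,090 | Vance: $4,800 | Andrade: $2,840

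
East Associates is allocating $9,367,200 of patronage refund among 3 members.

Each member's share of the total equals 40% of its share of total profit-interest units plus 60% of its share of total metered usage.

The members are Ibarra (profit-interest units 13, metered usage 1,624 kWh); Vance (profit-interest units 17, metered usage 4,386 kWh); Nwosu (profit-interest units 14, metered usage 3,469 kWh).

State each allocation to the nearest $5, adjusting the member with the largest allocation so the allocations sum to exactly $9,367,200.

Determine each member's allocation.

Ibarra: $2,069,940 | Vance: $4,048,220 | Nwosu: $3,249,040

Profit-interest units total 44; metered usage total 9,479.
Blended shares (40% profit-interest units + 60% metered usage): Ibarra 0.2210; Vance 0.4322; Nwosu 0.3469.
Unrounded shares: Ibarra 2,069,940.17; Vance 4,048,219.79; Nwosu 3,249,040.03.
At nearest $5: Ibarra $2,069,940; Vance $4,048,220; Nwosu $3,249,040. Sum = $9,367,200.
Rounded total matches; no reconciliation needed.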